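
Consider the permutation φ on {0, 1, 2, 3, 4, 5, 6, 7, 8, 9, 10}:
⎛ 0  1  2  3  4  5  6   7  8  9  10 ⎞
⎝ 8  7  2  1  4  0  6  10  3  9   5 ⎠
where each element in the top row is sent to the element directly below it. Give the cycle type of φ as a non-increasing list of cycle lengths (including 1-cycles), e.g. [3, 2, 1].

[7, 1, 1, 1, 1]

The disjoint cycles are (0 8 3 1 7 10 5)(2)(4)(6)(9), with lengths 7, 1, 1, 1, 1 in non-increasing order.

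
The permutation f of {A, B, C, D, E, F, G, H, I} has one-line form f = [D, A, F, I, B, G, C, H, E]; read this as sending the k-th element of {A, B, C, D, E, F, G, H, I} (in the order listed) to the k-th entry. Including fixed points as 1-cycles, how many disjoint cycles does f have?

3

The cycle decomposition is (A D I E B)(C F G)(H), which has 3 cycles (counting 1-cycles).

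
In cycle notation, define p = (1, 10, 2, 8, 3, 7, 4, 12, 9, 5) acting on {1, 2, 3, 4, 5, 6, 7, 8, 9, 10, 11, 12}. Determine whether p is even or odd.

odd

The cycle lengths are 10, 1, 1.
A cycle of length ℓ contributes ℓ−1 transpositions, so p is a product of 9 transpositions — odd.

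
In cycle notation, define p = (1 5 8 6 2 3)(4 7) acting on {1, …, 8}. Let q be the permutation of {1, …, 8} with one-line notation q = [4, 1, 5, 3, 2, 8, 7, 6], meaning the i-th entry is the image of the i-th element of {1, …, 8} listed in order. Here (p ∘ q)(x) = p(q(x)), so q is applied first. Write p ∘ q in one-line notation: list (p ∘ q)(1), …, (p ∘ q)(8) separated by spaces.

7 5 8 1 3 6 4 2

(p ∘ q)(x) = p(q(x)). Computing each image: p(q(1)) = p(4) = 7, p(q(2)) = p(1) = 5, p(q(3)) = p(5) = 8, p(q(4)) = p(3) = 1, p(q(5)) = p(2) = 3, p(q(6)) = p(8) = 6, p(q(7)) = p(7) = 4, p(q(8)) = p(6) = 2.
Hence p ∘ q = [7 5 8 1 3 6 4 2].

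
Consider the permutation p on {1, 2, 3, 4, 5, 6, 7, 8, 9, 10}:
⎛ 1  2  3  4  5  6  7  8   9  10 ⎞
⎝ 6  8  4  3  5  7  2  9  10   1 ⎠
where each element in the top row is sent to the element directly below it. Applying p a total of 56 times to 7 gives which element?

7

Tracing 7 → 2 → … returns to 7 after 7 steps, so 7 lies in a 7-cycle (1, 6, 7, 2, 8, 9, 10).
Powers repeat with period 7 on this cycle, and 56 mod 7 = 0, so p^56(7) = p^0(7).
So p^56(7) = 7.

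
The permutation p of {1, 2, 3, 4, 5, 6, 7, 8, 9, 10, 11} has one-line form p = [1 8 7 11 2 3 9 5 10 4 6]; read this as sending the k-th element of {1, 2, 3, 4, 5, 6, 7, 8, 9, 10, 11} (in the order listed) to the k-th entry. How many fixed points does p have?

The fixed points (elements with p(x) = x) are {1}, so there is 1.

1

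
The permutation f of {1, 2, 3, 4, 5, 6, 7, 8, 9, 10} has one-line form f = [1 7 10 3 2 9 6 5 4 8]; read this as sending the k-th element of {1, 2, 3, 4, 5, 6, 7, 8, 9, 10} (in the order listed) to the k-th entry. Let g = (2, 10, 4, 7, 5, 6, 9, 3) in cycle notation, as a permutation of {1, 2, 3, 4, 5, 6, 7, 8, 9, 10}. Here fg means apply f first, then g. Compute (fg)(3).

f(3) = 10, then g(10) = 4; composing gives (fg)(3) = 4.

4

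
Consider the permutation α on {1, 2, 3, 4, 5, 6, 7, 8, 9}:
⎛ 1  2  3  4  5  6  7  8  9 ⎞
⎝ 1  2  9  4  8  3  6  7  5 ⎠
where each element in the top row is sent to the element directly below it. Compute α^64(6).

8

Tracing 6 → 3 → … returns to 6 after 6 steps, so 6 lies in a 6-cycle (3, 9, 5, 8, 7, 6).
On a 6-cycle, α^6 is the identity, so α^64 = α^4 there (64 ≡ 4 mod 6).
Advancing 4 steps from 6: 6 → 3 → 9 → 5 → 8.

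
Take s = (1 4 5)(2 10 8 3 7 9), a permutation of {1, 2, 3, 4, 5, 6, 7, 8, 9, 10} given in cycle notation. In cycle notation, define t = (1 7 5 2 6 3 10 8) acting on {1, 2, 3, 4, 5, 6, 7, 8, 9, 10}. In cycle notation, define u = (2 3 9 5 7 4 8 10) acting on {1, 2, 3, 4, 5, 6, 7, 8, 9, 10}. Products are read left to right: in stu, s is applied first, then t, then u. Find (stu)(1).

Chase 1: s(1) = 4; t(4) = 4; u(4) = 8. Hence (stu)(1) = 8.

8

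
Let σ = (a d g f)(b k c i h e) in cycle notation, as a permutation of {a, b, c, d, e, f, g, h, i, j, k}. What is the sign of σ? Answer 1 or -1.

1

The cycle lengths are 6, 4, 1.
A cycle of length ℓ contributes ℓ−1 transpositions, so σ is a product of 5 + 3 = 8 transpositions — even.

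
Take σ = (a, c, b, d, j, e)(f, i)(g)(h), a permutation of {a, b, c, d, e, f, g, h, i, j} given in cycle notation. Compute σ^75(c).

j

c lies in the 6-cycle (a, c, b, d, j, e).
Since the cycle has length 6, σ^75 acts on it the same as σ^3 (75 mod 6 = 3).
Stepping 3 places around the cycle: c → b → d → j.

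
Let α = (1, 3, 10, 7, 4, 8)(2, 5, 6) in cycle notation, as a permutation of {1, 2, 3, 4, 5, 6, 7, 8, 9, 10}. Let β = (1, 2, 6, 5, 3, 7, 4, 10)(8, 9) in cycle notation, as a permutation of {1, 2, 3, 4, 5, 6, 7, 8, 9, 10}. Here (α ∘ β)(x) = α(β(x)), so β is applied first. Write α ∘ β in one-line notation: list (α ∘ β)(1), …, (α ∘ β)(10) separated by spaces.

5 2 4 7 10 6 8 9 1 3

(α ∘ β)(x) = α(β(x)). Computing each image: α(β(1)) = α(2) = 5, α(β(2)) = α(6) = 2, α(β(3)) = α(7) = 4, α(β(4)) = α(10) = 7, α(β(5)) = α(3) = 10, α(β(6)) = α(5) = 6, α(β(7)) = α(4) = 8, α(β(8)) = α(9) = 9, α(β(9)) = α(8) = 1, α(β(10)) = α(1) = 3.
Hence α ∘ β = [5 2 4 7 10 6 8 9 1 3].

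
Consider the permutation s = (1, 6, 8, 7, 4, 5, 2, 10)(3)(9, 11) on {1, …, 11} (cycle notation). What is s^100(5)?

6

5 lies in the 8-cycle (1, 6, 8, 7, 4, 5, 2, 10).
Powers repeat with period 8 on this cycle, and 100 mod 8 = 4, so s^100(5) = s^4(5).
Stepping 4 places around the cycle: 5 → 2 → 10 → 1 → 6.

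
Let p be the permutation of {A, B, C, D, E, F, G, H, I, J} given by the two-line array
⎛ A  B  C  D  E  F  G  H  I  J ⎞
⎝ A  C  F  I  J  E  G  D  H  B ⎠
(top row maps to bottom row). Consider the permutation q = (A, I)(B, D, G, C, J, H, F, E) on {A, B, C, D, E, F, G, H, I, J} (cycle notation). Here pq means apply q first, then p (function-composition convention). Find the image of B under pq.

I

q(B) = D, then p(D) = I; composing gives (pq)(B) = I.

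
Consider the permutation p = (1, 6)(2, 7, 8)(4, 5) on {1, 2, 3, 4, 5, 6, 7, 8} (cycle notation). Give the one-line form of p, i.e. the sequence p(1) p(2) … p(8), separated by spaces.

6 7 3 5 4 1 8 2

Reading each image from the cycles: 1↦6, 2↦7, 3↦3, 4↦5, 5↦4, 6↦1, 7↦8, 8↦2.
Listing these in domain order gives 6 7 3 5 4 1 8 2.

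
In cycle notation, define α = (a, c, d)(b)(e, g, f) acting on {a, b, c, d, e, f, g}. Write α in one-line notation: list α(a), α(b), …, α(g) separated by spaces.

Image by image: a→c, b→b, c→d, d→a, e→g, f→e, g→f.
So the one-line form is c b d a g e f.

c b d a g e f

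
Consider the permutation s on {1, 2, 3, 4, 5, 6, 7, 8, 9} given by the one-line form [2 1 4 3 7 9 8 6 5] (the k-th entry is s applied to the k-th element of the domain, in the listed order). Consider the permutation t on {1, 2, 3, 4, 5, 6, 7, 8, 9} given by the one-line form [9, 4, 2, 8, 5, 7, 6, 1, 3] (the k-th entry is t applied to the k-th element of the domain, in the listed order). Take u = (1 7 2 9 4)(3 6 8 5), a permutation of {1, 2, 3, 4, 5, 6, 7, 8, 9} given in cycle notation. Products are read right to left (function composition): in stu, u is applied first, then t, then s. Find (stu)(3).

(stu)(3) = s(t(u(3))). u(3) = 6, then t(6) = 7, then s(7) = 8, so the result is 8.

8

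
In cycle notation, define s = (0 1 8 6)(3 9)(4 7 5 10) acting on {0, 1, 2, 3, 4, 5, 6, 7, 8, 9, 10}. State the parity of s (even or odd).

The cycle lengths are 4, 4, 2, 1.
A cycle of length ℓ contributes ℓ−1 transpositions, so s is a product of 3 + 3 + 1 = 7 transpositions — odd.

odd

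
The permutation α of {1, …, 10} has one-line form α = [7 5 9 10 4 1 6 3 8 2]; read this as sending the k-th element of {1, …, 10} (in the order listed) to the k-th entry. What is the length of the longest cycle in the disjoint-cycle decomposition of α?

4

Decomposing into disjoint cycles gives (1 7 6)(2 5 4 10)(3 9 8); the longest has length 4.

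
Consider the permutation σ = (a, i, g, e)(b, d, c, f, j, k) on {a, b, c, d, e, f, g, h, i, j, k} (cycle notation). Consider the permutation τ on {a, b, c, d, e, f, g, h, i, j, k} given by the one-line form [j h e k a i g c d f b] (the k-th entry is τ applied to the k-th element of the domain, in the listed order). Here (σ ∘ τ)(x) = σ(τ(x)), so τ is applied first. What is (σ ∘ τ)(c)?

First apply τ: τ(c) = e, then σ(e) = a. Thus (σ ∘ τ)(c) = a.

a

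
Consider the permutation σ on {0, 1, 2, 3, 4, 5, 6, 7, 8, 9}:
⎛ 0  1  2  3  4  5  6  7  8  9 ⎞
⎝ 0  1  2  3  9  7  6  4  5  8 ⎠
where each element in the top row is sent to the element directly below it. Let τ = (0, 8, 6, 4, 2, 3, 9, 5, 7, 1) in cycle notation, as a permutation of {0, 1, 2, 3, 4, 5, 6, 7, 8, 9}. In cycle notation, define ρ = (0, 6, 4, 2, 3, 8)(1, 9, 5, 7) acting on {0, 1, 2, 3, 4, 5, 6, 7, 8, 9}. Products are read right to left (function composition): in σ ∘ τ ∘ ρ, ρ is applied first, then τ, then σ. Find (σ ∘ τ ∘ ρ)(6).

Apply the permutations in order: ρ(6) = 4, then τ(4) = 2, then σ(2) = 2. So (σ ∘ τ ∘ ρ)(6) = 2.

2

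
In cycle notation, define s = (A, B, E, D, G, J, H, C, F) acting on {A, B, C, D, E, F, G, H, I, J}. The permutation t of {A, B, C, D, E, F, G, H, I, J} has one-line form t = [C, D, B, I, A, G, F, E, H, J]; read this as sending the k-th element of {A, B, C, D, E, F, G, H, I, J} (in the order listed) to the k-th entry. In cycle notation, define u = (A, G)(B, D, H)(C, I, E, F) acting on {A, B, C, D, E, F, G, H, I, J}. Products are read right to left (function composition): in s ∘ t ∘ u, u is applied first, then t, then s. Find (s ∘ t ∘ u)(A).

A

Chase A: u(A) = G; t(G) = F; s(F) = A. Hence (s ∘ t ∘ u)(A) = A.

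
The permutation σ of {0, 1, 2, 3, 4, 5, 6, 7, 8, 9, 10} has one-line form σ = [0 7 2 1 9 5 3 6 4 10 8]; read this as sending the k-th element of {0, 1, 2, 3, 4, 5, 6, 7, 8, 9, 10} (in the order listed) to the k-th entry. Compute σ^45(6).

3

Tracing 6 → 3 → … returns to 6 after 4 steps, so 6 lies in a 4-cycle (1 7 6 3).
On a 4-cycle, σ^4 is the identity, so σ^45 = σ^1 there (45 ≡ 1 mod 4).
Advancing 1 step from 6: 6 → 3.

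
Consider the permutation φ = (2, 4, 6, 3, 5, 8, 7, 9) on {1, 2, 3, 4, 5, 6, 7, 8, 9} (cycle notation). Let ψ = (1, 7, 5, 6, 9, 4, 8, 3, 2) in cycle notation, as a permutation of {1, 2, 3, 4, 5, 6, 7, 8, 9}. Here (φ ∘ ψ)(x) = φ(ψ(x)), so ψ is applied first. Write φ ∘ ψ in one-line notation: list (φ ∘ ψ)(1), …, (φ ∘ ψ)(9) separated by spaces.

(φ ∘ ψ)(x) = φ(ψ(x)). Computing each image: φ(ψ(1)) = φ(7) = 9, φ(ψ(2)) = φ(1) = 1, φ(ψ(3)) = φ(2) = 4, φ(ψ(4)) = φ(8) = 7, φ(ψ(5)) = φ(6) = 3, φ(ψ(6)) = φ(9) = 2, φ(ψ(7)) = φ(5) = 8, φ(ψ(8)) = φ(3) = 5, φ(ψ(9)) = φ(4) = 6.
Hence φ ∘ ψ = [9 1 4 7 3 2 8 5 6].

9 1 4 7 3 2 8 5 6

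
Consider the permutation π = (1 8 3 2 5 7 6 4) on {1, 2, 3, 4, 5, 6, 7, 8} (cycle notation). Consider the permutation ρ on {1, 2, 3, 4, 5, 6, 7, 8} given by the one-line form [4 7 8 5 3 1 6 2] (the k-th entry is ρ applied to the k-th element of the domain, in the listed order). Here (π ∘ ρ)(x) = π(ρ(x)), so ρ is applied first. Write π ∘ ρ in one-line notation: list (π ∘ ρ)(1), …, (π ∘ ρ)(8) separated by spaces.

1 6 3 7 2 8 4 5

Chase each element through ρ then π: 1 → 4 → 1; 2 → 7 → 6; 3 → 8 → 3; 4 → 5 → 7; 5 → 3 → 2; 6 → 1 → 8; 7 → 6 → 4; 8 → 2 → 5.
So π ∘ ρ in one-line form is 1 6 3 7 2 8 4 5.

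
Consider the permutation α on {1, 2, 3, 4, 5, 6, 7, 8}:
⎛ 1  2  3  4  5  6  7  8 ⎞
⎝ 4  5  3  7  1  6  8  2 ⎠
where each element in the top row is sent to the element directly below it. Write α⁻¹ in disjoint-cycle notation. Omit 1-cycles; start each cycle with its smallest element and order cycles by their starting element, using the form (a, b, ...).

First write α in disjoint cycles: (1, 4, 7, 8, 2, 5).
Reversing each cycle (and rotating so the smallest element leads) gives α⁻¹ = (1, 5, 2, 8, 7, 4).

(1, 5, 2, 8, 7, 4)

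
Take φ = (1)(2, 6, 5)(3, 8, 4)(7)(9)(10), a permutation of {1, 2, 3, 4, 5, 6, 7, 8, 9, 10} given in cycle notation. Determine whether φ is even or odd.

even

The cycle lengths are 3, 3, 1, 1, 1, 1.
A cycle is odd iff its length is even; φ has 0 even-length cycles, so sgn(φ) = (−1)^0 and φ is even.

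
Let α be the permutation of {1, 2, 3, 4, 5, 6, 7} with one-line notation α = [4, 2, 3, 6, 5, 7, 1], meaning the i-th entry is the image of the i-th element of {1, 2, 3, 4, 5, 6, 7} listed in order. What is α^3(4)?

Tracing 4 → 6 → … returns to 4 after 4 steps, so 4 lies in a 4-cycle (1, 4, 6, 7).
Stepping 3 places around the cycle: 4 → 6 → 7 → 1.

1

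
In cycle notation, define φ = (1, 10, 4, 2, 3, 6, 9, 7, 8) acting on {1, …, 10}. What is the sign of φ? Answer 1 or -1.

1

The cycle lengths are 9, 1.
A cycle is odd iff its length is even; φ has 0 even-length cycles, so sgn(φ) = (−1)^0 and φ is even.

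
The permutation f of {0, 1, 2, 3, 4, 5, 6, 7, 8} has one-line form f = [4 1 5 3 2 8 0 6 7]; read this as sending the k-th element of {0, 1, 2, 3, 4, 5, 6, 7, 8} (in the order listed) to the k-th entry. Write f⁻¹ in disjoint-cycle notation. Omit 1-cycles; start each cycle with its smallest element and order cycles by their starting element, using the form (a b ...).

The cycle decomposition of f is (0 4 2 5 8 7 6).
Reversing each cycle (and rotating so the smallest element leads) gives f⁻¹ = (0 6 7 8 5 2 4).

(0 6 7 8 5 2 4)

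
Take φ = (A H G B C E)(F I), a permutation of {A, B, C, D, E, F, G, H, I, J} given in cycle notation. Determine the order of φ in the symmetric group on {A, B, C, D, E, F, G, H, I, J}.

6

The disjoint cycles have lengths 6, 2, 1, 1.
Since disjoint cycles commute, ord(φ) = lcm(6, 2) = 6.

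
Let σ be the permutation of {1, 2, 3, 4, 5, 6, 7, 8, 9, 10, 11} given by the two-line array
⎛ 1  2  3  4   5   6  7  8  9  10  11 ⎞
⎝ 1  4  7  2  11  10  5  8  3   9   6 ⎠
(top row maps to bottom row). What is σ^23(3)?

Tracing 3 → 7 → … returns to 3 after 7 steps, so 3 lies in a 7-cycle (3, 7, 5, 11, 6, 10, 9).
Powers repeat with period 7 on this cycle, and 23 mod 7 = 2, so σ^23(3) = σ^2(3).
Stepping 2 places around the cycle: 3 → 7 → 5.

5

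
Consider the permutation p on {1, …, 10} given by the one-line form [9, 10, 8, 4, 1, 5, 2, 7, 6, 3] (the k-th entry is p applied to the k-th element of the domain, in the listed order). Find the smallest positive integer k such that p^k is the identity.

Writing p as disjoint cycles, the cycle lengths are 5, 4, 1.
Since disjoint cycles commute, ord(p) = lcm(5, 4) = 20.

20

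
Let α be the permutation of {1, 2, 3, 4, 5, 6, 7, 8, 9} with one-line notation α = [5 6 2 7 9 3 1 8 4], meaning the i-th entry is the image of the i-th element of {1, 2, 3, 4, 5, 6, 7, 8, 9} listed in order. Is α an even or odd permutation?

even

In disjoint-cycle form the cycle lengths are 5, 3, 1.
A cycle of length ℓ contributes ℓ−1 transpositions, so α is a product of 4 + 2 = 6 transpositions — even.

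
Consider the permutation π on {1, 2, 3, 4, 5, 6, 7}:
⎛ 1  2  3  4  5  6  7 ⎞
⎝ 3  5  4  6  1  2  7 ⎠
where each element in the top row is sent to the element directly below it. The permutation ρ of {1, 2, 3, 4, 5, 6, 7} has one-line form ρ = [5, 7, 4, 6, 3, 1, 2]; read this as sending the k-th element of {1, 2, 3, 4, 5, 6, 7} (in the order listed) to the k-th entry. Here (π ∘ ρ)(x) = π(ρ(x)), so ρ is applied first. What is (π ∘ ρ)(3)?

6

First apply ρ: ρ(3) = 4, then π(4) = 6. Thus (π ∘ ρ)(3) = 6.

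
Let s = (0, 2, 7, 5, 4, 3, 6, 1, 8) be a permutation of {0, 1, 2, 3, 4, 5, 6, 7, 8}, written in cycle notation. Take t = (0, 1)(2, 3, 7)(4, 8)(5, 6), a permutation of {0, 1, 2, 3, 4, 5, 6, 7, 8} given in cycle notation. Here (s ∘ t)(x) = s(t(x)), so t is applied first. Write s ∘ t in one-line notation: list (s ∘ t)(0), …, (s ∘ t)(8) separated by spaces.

8 2 6 5 0 1 4 7 3

For each element, apply t then s: 0 → 1 → 8; 1 → 0 → 2; 2 → 3 → 6; 3 → 7 → 5; 4 → 8 → 0; 5 → 6 → 1; 6 → 5 → 4; 7 → 2 → 7; 8 → 4 → 3.
So s ∘ t in one-line form is 8 2 6 5 0 1 4 7 3.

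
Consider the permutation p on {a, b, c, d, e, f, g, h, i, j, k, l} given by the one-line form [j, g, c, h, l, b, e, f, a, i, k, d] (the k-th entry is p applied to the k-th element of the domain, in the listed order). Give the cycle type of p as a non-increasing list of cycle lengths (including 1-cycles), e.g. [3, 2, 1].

[7, 3, 1, 1]

The disjoint cycles are (a, j, i)(b, g, e, l, d, h, f)(c)(k), with lengths 7, 3, 1, 1 in non-increasing order.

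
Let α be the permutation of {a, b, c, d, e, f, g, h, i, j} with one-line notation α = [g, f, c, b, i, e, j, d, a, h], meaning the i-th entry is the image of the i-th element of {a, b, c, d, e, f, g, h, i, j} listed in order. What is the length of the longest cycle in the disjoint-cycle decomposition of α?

9

Decomposing into disjoint cycles gives (a g j h d b f e i); the longest has length 9.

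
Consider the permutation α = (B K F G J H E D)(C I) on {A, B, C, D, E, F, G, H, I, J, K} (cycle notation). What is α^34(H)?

H lies in the 8-cycle (B K F G J H E D).
Powers repeat with period 8 on this cycle, and 34 mod 8 = 2, so α^34(H) = α^2(H).
Stepping 2 places around the cycle: H → E → D.

D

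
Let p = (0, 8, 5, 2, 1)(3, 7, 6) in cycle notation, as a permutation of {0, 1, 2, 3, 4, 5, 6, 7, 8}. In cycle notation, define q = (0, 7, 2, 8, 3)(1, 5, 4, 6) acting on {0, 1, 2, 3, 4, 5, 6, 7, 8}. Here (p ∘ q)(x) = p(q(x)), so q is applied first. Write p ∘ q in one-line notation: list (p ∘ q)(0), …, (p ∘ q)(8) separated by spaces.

(p ∘ q)(x) = p(q(x)). Computing each image: p(q(0)) = p(7) = 6, p(q(1)) = p(5) = 2, p(q(2)) = p(8) = 5, p(q(3)) = p(0) = 8, p(q(4)) = p(6) = 3, p(q(5)) = p(4) = 4, p(q(6)) = p(1) = 0, p(q(7)) = p(2) = 1, p(q(8)) = p(3) = 7.
Hence p ∘ q = [6 2 5 8 3 4 0 1 7].

6 2 5 8 3 4 0 1 7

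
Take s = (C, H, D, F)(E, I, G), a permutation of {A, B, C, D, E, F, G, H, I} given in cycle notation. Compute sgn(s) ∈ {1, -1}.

-1

The cycle lengths are 4, 3, 1, 1.
A cycle is odd iff its length is even; s has 1 even-length cycle, so sgn(s) = (−1)^1 and s is odd.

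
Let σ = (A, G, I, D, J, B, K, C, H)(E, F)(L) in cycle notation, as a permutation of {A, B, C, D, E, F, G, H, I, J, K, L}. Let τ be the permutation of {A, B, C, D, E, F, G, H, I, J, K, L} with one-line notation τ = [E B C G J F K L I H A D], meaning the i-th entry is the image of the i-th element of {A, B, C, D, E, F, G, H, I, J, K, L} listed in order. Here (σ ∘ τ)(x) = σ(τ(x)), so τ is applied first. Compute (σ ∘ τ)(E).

B

First apply τ: τ(E) = J, then σ(J) = B. Thus (σ ∘ τ)(E) = B.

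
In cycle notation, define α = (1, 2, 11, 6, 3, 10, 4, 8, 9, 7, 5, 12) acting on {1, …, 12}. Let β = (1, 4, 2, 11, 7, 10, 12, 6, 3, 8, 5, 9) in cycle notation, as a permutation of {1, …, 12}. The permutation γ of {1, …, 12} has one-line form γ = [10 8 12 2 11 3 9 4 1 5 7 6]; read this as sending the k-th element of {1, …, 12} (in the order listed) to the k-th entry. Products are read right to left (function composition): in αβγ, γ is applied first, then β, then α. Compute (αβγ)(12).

Chase 12: γ(12) = 6; β(6) = 3; α(3) = 10. Hence (αβγ)(12) = 10.

10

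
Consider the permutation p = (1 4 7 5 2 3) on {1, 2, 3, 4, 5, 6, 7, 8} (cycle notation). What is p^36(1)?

1 lies in the 6-cycle (1 4 7 5 2 3).
Powers repeat with period 6 on this cycle, and 36 mod 6 = 0, so p^36(1) = p^0(1).
So p^36(1) = 1.

1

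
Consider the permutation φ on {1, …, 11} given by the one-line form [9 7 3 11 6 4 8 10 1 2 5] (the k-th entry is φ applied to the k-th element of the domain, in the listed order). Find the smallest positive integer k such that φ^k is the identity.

4

Decomposing into disjoint cycles gives cycle lengths 4, 4, 2, 1.
Since disjoint cycles commute, ord(φ) = lcm(4, 4, 2) = 4.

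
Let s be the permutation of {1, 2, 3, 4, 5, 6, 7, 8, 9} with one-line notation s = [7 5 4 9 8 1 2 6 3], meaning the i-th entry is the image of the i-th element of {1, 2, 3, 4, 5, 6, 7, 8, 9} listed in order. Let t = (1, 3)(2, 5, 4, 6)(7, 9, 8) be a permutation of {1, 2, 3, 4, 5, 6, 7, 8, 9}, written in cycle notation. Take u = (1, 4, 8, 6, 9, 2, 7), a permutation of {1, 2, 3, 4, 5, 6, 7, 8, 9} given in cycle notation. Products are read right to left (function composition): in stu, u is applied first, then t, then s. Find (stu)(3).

7

Chase 3: u(3) = 3; t(3) = 1; s(1) = 7. Hence (stu)(3) = 7.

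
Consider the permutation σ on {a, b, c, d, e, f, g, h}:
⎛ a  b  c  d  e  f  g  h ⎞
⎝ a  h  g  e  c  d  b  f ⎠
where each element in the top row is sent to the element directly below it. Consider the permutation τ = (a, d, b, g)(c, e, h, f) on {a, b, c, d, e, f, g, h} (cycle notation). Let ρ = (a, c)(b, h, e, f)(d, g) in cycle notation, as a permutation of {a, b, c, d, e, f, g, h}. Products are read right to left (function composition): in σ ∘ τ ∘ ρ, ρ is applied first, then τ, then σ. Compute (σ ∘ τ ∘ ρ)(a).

(σ ∘ τ ∘ ρ)(a) = σ(τ(ρ(a))). ρ(a) = c, then τ(c) = e, then σ(e) = c, so the result is c.

c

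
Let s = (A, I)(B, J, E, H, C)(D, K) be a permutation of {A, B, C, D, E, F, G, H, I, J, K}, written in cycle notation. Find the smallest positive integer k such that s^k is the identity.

10

The disjoint cycles have lengths 5, 2, 2, 1, 1.
The order of s is the least common multiple of its cycle lengths: lcm(5, 2, 2) = 10.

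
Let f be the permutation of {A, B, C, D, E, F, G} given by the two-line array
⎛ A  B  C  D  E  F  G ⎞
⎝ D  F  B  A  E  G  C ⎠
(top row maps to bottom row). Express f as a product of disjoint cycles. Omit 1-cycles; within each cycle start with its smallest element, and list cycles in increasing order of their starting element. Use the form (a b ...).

Start at A and follow images: A → D → A, giving the cycle (A D).
Continuing from each remaining unvisited element yields (A D)(B F G C).

(A D)(B F G C)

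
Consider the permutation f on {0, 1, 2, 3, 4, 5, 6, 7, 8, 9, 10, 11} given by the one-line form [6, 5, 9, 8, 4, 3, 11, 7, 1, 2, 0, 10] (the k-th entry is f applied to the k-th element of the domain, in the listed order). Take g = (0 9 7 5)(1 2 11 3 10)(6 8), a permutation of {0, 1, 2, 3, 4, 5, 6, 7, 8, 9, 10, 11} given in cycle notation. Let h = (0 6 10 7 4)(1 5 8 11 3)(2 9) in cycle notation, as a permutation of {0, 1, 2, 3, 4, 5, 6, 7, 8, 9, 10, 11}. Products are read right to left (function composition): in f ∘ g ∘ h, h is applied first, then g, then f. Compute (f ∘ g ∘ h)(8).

Chase 8: h(8) = 11; g(11) = 3; f(3) = 8. Hence (f ∘ g ∘ h)(8) = 8.

8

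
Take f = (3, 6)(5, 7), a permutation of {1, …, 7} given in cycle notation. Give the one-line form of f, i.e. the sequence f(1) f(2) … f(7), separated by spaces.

1 2 6 4 7 3 5

Each element maps to the next entry in its cycle (wrapping to the front): 1↦1, 2↦2, 3↦6, 4↦4, 5↦7, 6↦3, 7↦5.
So the one-line form is 1 2 6 4 7 3 5.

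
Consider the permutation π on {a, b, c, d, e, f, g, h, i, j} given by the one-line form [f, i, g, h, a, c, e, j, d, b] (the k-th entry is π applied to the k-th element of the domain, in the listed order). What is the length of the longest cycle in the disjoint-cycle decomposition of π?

5

Decomposing into disjoint cycles gives (a f c g e)(b i d h j); the longest has length 5.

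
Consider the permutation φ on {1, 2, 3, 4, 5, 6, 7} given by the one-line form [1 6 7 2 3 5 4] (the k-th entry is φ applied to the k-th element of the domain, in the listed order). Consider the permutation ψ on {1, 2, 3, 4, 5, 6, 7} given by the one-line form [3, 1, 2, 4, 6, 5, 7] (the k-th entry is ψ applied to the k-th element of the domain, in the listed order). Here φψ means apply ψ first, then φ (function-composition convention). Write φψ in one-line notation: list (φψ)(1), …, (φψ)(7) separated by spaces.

(φψ)(x) = φ(ψ(x)). Computing each image: φ(ψ(1)) = φ(3) = 7, φ(ψ(2)) = φ(1) = 1, φ(ψ(3)) = φ(2) = 6, φ(ψ(4)) = φ(4) = 2, φ(ψ(5)) = φ(6) = 5, φ(ψ(6)) = φ(5) = 3, φ(ψ(7)) = φ(7) = 4.
Hence φψ = [7 1 6 2 5 3 4].

7 1 6 2 5 3 4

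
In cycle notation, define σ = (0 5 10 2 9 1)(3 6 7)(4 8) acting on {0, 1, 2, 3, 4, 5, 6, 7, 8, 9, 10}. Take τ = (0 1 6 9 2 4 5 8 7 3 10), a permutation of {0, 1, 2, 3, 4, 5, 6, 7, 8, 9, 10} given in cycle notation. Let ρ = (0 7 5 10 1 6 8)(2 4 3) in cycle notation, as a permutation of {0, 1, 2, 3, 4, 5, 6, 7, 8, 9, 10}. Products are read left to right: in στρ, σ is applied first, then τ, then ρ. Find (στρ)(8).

10

Apply the permutations in order: σ(8) = 4, then τ(4) = 5, then ρ(5) = 10. So (στρ)(8) = 10.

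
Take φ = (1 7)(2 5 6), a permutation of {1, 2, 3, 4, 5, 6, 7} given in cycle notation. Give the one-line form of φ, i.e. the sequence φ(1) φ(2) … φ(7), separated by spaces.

7 5 3 4 6 2 1

Reading each image from the cycles: 1→7, 2→5, 3→3, 4→4, 5→6, 6→2, 7→1.
Listing these in domain order gives 7 5 3 4 6 2 1.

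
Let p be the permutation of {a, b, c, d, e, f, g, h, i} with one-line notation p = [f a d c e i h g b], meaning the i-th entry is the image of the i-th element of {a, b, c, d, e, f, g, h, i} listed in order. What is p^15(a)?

b

Tracing a → f → … returns to a after 4 steps, so a lies in a 4-cycle (a, f, i, b).
Powers repeat with period 4 on this cycle, and 15 mod 4 = 3, so p^15(a) = p^3(a).
Stepping 3 places around the cycle: a → f → i → b.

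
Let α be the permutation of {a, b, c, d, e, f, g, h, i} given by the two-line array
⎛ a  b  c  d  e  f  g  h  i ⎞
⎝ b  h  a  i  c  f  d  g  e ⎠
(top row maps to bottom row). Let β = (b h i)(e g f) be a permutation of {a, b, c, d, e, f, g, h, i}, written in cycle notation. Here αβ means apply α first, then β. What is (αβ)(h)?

f

α(h) = g, then β(g) = f; composing gives (αβ)(h) = f.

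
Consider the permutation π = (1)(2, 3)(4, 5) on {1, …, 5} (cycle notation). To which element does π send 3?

In the cycle (2, 3), 3 is followed by 2, so π(3) = 2.

2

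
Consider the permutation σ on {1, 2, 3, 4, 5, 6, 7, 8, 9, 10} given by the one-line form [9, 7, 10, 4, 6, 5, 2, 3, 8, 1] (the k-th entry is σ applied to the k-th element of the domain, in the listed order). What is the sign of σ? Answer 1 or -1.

In disjoint-cycle form the cycle lengths are 5, 2, 2, 1.
A cycle of length ℓ contributes ℓ−1 transpositions, so σ is a product of 4 + 1 + 1 = 6 transpositions — even.

1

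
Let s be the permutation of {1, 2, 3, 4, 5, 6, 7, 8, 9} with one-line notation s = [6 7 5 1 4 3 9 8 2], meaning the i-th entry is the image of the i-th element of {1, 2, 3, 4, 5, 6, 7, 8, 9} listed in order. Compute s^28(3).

Tracing 3 → 5 → … returns to 3 after 5 steps, so 3 lies in a 5-cycle (1, 6, 3, 5, 4).
Since the cycle has length 5, s^28 acts on it the same as s^3 (28 mod 5 = 3).
Advancing 3 steps from 3: 3 → 5 → 4 → 1.

1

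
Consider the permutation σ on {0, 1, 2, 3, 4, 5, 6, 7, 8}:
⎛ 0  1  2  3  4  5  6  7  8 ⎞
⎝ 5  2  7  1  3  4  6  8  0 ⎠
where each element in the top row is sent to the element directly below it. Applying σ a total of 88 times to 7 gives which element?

Tracing 7 → 8 → … returns to 7 after 8 steps, so 7 lies in an 8-cycle (0, 5, 4, 3, 1, 2, 7, 8).
Since the cycle has length 8, σ^88 acts on it the same as σ^0 (88 mod 8 = 0).
So σ^88(7) = 7.

7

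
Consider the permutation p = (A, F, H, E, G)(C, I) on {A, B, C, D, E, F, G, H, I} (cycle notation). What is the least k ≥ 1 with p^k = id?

10

The cycle type of p is (5, 2, 1, 1).
The order of p is the least common multiple of its cycle lengths: lcm(5, 2) = 10.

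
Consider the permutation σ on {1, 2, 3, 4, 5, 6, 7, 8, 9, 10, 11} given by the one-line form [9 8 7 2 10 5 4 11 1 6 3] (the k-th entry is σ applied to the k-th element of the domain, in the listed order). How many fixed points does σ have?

No element satisfies σ(x) = x, so there are 0 fixed points.

0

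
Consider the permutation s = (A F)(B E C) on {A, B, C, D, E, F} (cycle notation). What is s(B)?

B appears in (B E C); the next entry (wrapping around) is E.

E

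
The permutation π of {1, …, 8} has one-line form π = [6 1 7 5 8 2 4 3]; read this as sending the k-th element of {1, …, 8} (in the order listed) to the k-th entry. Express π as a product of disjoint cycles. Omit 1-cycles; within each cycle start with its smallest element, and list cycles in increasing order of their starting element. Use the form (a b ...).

(1 6 2)(3 7 4 5 8)

Iterating π from 1 gives 1 → 6 → 2 → 1; that is the 3-cycle (1 6 2).
Continuing from each remaining unvisited element yields (1 6 2)(3 7 4 5 8).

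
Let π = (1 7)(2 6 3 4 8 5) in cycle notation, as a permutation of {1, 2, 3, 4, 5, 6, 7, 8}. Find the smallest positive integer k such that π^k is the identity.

The disjoint cycles have lengths 6, 2.
The order is lcm(6, 2) = 6.

6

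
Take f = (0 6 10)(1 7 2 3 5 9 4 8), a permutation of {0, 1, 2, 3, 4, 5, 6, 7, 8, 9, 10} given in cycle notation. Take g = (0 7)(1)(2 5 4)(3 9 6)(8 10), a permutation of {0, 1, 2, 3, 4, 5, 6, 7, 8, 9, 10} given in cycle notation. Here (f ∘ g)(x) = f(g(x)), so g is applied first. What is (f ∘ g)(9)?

10

(f ∘ g)(9) = f(g(9)). g(9) = 6, then f(6) = 10. So (f ∘ g)(9) = 10.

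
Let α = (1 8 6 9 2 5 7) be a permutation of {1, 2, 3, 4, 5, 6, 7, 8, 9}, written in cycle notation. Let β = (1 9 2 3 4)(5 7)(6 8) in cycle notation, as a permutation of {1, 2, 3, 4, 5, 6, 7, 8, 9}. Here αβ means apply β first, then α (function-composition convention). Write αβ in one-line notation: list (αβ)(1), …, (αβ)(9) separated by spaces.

Chase each element through β then α: 1 → 9 → 2; 2 → 3 → 3; 3 → 4 → 4; 4 → 1 → 8; 5 → 7 → 1; 6 → 8 → 6; 7 → 5 → 7; 8 → 6 → 9; 9 → 2 → 5.
Collecting the images, αβ = [2 3 4 8 1 6 7 9 5].

2 3 4 8 1 6 7 9 5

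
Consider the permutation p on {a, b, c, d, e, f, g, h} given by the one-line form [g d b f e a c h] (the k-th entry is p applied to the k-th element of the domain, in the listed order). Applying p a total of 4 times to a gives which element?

Tracing a → g → … returns to a after 6 steps, so a lies in a 6-cycle (a, g, c, b, d, f).
Stepping 4 places around the cycle: a → g → c → b → d.

d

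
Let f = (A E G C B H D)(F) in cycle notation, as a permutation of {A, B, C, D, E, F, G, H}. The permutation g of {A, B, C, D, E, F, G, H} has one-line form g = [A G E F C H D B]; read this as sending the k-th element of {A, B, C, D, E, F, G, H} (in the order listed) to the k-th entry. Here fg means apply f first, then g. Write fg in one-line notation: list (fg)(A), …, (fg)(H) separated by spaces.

For each element, apply f then g: A → E → C; B → H → B; C → B → G; D → A → A; E → G → D; F → F → H; G → C → E; H → D → F.
Collecting the images, fg = [C B G A D H E F].

C B G A D H E F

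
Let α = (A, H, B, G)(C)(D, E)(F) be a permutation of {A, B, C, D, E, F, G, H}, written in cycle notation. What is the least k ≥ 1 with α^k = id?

4

The cycle type of α is (4, 2, 1, 1).
Since disjoint cycles commute, ord(α) = lcm(4, 2) = 4.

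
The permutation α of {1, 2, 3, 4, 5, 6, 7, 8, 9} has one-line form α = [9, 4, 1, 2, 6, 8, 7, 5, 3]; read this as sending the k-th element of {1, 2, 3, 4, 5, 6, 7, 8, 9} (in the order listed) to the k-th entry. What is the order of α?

Writing α as disjoint cycles, the cycle lengths are 3, 3, 2, 1.
Since disjoint cycles commute, ord(α) = lcm(3, 3, 2) = 6.

6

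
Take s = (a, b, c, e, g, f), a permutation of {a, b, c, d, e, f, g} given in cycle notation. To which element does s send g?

Within (a, b, c, e, g, f), g ↦ f.

f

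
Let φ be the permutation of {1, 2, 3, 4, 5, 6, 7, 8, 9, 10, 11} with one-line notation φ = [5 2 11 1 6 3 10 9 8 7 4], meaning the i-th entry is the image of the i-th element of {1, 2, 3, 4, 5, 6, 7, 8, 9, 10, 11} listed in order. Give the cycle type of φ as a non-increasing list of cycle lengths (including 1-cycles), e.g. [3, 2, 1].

The disjoint cycles are (1, 5, 6, 3, 11, 4)(2)(7, 10)(8, 9), with lengths 6, 2, 2, 1 in non-increasing order.

[6, 2, 2, 1]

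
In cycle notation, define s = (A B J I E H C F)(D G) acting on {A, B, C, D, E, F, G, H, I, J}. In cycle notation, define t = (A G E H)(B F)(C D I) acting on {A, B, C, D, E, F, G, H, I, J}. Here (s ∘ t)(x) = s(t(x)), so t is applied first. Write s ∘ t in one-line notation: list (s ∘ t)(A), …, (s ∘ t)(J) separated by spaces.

Chase each element through t then s: A → G → D; B → F → A; C → D → G; D → I → E; E → H → C; F → B → J; G → E → H; H → A → B; I → C → F; J → J → I.
So s ∘ t in one-line form is D A G E C J H B F I.

D A G E C J H B F I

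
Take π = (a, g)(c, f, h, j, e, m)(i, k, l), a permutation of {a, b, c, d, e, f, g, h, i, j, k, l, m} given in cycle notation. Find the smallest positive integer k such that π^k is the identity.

The cycle type of π is (6, 3, 2, 1, 1).
Since disjoint cycles commute, ord(π) = lcm(6, 3, 2) = 6.

6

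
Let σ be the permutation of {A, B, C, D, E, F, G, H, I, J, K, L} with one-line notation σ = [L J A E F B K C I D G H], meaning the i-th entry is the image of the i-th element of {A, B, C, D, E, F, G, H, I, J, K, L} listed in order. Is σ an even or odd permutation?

In disjoint-cycle form the cycle lengths are 5, 4, 2, 1.
A cycle is odd iff its length is even; σ has 2 even-length cycles, so sgn(σ) = (−1)^2 and σ is even.

even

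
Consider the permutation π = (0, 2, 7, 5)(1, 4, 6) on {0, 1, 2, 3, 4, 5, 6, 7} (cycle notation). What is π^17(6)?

4

6 lies in the 3-cycle (1, 4, 6).
On a 3-cycle, π^3 is the identity, so π^17 = π^2 there (17 ≡ 2 mod 3).
Stepping 2 places around the cycle: 6 → 1 → 4.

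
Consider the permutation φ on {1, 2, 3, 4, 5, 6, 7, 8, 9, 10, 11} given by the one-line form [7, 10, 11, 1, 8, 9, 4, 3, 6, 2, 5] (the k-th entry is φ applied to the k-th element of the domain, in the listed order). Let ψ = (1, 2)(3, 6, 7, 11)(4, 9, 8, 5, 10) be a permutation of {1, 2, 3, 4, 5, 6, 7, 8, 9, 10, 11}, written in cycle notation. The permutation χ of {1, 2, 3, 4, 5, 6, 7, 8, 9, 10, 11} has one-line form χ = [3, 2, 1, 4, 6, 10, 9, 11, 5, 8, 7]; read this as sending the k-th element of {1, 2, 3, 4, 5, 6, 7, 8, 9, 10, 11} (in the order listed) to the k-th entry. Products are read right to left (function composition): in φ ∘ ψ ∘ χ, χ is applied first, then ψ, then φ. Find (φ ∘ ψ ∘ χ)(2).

7

(φ ∘ ψ ∘ χ)(2) = φ(ψ(χ(2))). χ(2) = 2, then ψ(2) = 1, then φ(1) = 7, so the result is 7.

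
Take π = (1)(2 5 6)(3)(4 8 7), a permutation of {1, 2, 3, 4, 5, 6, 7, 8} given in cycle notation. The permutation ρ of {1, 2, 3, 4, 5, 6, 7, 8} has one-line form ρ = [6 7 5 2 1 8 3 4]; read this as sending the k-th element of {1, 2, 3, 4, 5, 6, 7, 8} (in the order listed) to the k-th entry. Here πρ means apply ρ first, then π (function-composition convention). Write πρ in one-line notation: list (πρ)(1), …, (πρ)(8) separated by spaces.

Chase each element through ρ then π: 1 → 6 → 2; 2 → 7 → 4; 3 → 5 → 6; 4 → 2 → 5; 5 → 1 → 1; 6 → 8 → 7; 7 → 3 → 3; 8 → 4 → 8.
Collecting the images, πρ = [2 4 6 5 1 7 3 8].

2 4 6 5 1 7 3 8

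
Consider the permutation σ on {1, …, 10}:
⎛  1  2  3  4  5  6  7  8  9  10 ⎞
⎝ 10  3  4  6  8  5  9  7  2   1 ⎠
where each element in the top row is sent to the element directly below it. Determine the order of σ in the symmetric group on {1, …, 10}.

8

Decomposing into disjoint cycles gives cycle lengths 8, 2.
Since disjoint cycles commute, ord(σ) = lcm(8, 2) = 8.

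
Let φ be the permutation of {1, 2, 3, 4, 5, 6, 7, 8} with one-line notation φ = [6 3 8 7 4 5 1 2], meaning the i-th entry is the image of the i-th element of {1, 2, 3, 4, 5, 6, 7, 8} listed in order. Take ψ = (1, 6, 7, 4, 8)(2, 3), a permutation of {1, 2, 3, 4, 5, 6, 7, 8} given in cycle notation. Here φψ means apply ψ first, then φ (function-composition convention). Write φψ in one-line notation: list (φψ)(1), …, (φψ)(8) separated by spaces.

5 8 3 2 4 1 7 6

For each element, apply ψ then φ: 1 → 6 → 5; 2 → 3 → 8; 3 → 2 → 3; 4 → 8 → 2; 5 → 5 → 4; 6 → 7 → 1; 7 → 4 → 7; 8 → 1 → 6.
So φψ in one-line form is 5 8 3 2 4 1 7 6.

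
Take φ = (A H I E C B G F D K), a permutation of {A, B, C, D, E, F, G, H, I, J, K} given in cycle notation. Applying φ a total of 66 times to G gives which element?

I

G lies in the 10-cycle (A H I E C B G F D K).
Since the cycle has length 10, φ^66 acts on it the same as φ^6 (66 mod 10 = 6).
Advancing 6 steps from G: G → F → D → K → A → H → I.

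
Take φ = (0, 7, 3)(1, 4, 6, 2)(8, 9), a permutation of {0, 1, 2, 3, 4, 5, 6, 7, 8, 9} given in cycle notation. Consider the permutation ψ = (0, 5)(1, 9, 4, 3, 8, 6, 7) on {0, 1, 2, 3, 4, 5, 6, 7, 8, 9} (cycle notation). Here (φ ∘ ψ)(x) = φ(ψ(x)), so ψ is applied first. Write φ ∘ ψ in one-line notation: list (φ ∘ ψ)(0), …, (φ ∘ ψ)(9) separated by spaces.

Chase each element through ψ then φ: 0 → 5 → 5; 1 → 9 → 8; 2 → 2 → 1; 3 → 8 → 9; 4 → 3 → 0; 5 → 0 → 7; 6 → 7 → 3; 7 → 1 → 4; 8 → 6 → 2; 9 → 4 → 6.
So φ ∘ ψ in one-line form is 5 8 1 9 0 7 3 4 2 6.

5 8 1 9 0 7 3 4 2 6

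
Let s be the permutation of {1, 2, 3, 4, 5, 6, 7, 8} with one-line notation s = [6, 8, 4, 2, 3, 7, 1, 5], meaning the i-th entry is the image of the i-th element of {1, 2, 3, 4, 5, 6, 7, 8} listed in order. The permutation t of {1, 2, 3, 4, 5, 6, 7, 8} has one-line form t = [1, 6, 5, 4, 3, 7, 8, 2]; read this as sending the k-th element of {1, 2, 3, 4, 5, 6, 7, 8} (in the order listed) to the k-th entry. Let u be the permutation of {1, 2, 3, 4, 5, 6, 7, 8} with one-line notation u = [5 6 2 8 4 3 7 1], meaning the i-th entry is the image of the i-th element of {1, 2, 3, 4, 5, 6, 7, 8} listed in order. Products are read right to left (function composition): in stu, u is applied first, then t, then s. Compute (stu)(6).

3

Apply the permutations in order: u(6) = 3, then t(3) = 5, then s(5) = 3. So (stu)(6) = 3.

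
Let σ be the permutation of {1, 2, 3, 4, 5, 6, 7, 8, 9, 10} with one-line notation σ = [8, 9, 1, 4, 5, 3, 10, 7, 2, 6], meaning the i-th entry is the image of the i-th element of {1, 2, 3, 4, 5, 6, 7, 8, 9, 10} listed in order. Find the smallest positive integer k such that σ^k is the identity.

Writing σ as disjoint cycles, the cycle lengths are 6, 2, 1, 1.
The order of σ is the least common multiple of its cycle lengths: lcm(6, 2) = 6.

6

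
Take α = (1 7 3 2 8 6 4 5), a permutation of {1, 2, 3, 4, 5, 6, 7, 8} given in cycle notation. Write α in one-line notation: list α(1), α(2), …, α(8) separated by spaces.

Image by image: 1→7, 2→8, 3→2, 4→5, 5→1, 6→4, 7→3, 8→6.
Listing these in domain order gives 7 8 2 5 1 4 3 6.

7 8 2 5 1 4 3 6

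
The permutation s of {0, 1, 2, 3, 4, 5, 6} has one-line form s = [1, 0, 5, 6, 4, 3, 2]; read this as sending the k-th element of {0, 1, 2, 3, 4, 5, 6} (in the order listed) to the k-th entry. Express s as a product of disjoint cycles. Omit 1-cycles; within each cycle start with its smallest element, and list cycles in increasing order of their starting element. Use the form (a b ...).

(0 1)(2 5 3 6)

From 0: 0 → 1 → 0, closing the cycle (0 1).
Repeating from the next unused element and collecting all non-trivial cycles gives (0 1)(2 5 3 6).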